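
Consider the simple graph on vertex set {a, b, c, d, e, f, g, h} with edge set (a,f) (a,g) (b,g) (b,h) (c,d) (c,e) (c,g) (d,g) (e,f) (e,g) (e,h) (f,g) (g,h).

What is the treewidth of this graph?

A width-2 tree decomposition is:
Bags: B1 = {e, g, h}  B2 = {c, e, g}  B3 = {c, d, g}  B4 = {b, g, h}  B5 = {e, f, g}  B6 = {a, f, g}
Tree: B1–B2, B2–B3, B1–B4, B1–B5, B5–B6
Each bag holds 3 vertices, so the decomposition has width 2, which upper-bounds the treewidth. Conversely, {c, d, g} is a clique of size 3, and the vertices of any clique must share a bag in every tree decomposition; so some bag has ≥ 3 vertices and tw(G) ≥ 2. Hence tw(G) = 2 exactly.

2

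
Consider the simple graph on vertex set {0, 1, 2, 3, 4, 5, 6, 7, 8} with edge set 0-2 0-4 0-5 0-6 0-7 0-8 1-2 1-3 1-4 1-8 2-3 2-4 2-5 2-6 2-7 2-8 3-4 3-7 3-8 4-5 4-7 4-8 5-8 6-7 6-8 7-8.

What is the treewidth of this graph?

A width-4 tree decomposition is:
Bags: B1 = {0, 2, 4, 7, 8}  B2 = {2, 3, 4, 7, 8}  B3 = {0, 2, 4, 5, 8}  B4 = {0, 2, 6, 7, 8}  B5 = {1, 2, 3, 4, 8}
Tree: B1–B2, B1–B3, B1–B4, B2–B5
The largest bag has 5 vertices, giving width 4; this decomposition certifies tw(G) ≤ 4. Conversely, {0, 2, 4, 5, 8} is a clique of size 5, and the vertices of any clique must share a bag in every tree decomposition; so some bag has ≥ 5 vertices and tw(G) ≥ 4. Combining the bounds, tw(G) = 4.

4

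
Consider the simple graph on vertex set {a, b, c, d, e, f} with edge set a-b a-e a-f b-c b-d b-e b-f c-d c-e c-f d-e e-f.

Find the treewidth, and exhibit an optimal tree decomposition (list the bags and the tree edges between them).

Each bag holds 4 vertices, so the decomposition has width 3, which upper-bounds the treewidth. For the lower bound, the 4 vertices {b, c, d, e} are pairwise adjacent, and any tree decomposition puts a clique entirely inside one bag — forcing width ≥ 3. Combining the bounds, tw(G) = 3.

Treewidth 3.
One optimal decomposition is:
Bags: B1 = {b, c, e, f}  B2 = {b, c, d, e}  B3 = {a, b, e, f}
Tree: B1–B2, B1–B3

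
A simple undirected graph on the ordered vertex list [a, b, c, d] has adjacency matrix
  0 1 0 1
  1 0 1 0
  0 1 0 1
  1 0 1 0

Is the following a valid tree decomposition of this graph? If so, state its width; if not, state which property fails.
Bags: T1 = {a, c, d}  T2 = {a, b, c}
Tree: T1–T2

Every vertex of G appears in some bag (union = {a, b, c, d}); every edge is covered by a bag; and for each vertex v the set of bags containing v is connected in the bag tree. The decomposition is therefore valid. The largest bag has 3 vertices, so the width is 2.

Yes; width 2.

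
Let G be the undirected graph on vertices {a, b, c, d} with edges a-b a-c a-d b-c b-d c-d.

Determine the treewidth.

A width-3 tree decomposition is:
Bags: B1 = {a, b, c, d}
Tree: (single bag)
With just one bag of size 4, the width is 4 − 1 = 3, so tw(G) ≤ 3. On the other hand G contains the 4-clique {a, b, c, d}. A clique must lie in a single bag of any decomposition, so no decomposition can have width below 3. Therefore the treewidth is 3.

3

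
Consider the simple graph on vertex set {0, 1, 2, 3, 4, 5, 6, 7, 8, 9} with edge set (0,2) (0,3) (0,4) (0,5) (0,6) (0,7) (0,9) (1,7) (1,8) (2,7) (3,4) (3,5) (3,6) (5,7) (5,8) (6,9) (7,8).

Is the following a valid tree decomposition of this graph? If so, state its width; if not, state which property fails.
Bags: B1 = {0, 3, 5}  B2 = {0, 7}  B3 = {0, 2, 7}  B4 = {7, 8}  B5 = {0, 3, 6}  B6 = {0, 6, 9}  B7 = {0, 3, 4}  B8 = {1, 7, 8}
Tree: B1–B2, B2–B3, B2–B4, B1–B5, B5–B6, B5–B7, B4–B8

No — edge (5,7) lies in no bag.

A tree decomposition must satisfy three properties: every vertex lies in some bag; for every edge, both endpoints lie together in some bag; and for every vertex, the bags containing it form a connected subtree. Here edge (5,7) lies in no bag, so the decomposition is invalid.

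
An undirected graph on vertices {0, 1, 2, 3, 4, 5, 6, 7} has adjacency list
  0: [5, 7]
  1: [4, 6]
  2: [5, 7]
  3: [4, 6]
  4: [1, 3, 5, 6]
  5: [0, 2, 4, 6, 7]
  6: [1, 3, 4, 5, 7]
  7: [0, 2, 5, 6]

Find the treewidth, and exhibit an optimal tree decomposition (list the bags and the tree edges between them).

Every bag has size at most 3, so the width is 3 − 1 = 2 and tw(G) ≤ 2. On the other hand G contains the 3-clique {1, 4, 6}. A clique must lie in a single bag of any decomposition, so no decomposition can have width below 2. Therefore the treewidth is 2.

Treewidth 2.
One optimal decomposition is:
Bags: B1 = {5, 6, 7}  B2 = {0, 5, 7}  B3 = {4, 5, 6}  B4 = {3, 4, 6}  B5 = {2, 5, 7}  B6 = {1, 4, 6}
Tree: B1–B2, B1–B3, B3–B4, B2–B5, B3–B6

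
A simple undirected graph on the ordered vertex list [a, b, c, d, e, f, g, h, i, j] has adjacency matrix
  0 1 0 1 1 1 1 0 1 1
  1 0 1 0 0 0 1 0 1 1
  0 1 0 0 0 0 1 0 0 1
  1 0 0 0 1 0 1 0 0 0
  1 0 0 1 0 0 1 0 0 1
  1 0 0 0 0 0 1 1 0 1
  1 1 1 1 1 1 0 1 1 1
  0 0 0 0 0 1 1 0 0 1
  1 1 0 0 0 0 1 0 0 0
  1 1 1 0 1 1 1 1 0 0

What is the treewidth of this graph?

A width-3 tree decomposition is:
Bags: B1 = {a, e, g, j}  B2 = {a, b, g, j}  B3 = {b, c, g, j}  B4 = {a, d, e, g}  B5 = {a, b, g, i}  B6 = {a, f, g, j}  B7 = {f, g, h, j}
Tree: B1–B2, B2–B3, B1–B4, B2–B5, B1–B6, B6–B7
Every bag has size at most 4, so the width is 4 − 1 = 3 and tw(G) ≤ 3. For the lower bound, the 4 vertices {f, g, h, j} are pairwise adjacent, and any tree decomposition puts a clique entirely inside one bag — forcing width ≥ 3. The upper and lower bounds meet at 3, so that is the treewidth.

3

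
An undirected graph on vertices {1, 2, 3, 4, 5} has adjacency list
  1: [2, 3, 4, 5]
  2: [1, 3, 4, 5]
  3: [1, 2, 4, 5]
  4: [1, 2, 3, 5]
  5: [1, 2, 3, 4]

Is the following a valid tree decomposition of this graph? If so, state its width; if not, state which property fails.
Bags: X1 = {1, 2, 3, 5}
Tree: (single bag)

A tree decomposition must satisfy three properties: every vertex lies in some bag; for every edge, both endpoints lie together in some bag; and for every vertex, the bags containing it form a connected subtree. Here vertex 4 appears in no bag, so the decomposition is invalid.

No — vertex 4 appears in no bag.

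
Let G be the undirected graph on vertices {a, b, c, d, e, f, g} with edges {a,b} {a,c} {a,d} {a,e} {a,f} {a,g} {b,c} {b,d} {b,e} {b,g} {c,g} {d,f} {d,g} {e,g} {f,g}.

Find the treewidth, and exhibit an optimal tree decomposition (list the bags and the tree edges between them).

Treewidth 3.
One such decomposition:
Bags: B1 = {a, b, d, g}  B2 = {a, d, f, g}  B3 = {a, b, c, g}  B4 = {a, b, e, g}
Tree: B1–B2, B1–B3, B3–B4

The largest bag has 4 vertices, giving width 3; this decomposition certifies tw(G) ≤ 3. On the other hand G contains the 4-clique {a, d, f, g}. A clique must lie in a single bag of any decomposition, so no decomposition can have width below 3. Hence tw(G) = 3 exactly.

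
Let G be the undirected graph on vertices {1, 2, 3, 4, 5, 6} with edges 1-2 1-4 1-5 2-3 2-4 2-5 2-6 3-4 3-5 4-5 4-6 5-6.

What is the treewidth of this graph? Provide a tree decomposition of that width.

Treewidth 3.
Bags: B1 = {2, 3, 4, 5}  B2 = {2, 4, 5, 6}  B3 = {1, 2, 4, 5}
Tree: B1–B2, B2–B3

The largest bag has 4 vertices, giving width 3; this decomposition certifies tw(G) ≤ 3. On the other hand G contains the 4-clique {1, 2, 4, 5}. A clique must lie in a single bag of any decomposition, so no decomposition can have width below 3. Therefore the treewidth is 3.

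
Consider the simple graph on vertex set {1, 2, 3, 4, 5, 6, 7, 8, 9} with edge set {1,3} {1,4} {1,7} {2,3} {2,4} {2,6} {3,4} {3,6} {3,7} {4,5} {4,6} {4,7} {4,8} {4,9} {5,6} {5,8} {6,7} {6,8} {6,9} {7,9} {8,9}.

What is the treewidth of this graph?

A width-3 tree decomposition is:
Bags: B1 = {1, 3, 4, 7}  B2 = {3, 4, 6, 7}  B3 = {4, 6, 7, 9}  B4 = {4, 6, 8, 9}  B5 = {4, 5, 6, 8}  B6 = {2, 3, 4, 6}
Tree: B1–B2, B2–B3, B3–B4, B4–B5, B2–B6
Every bag has size at most 4, so the width is 4 − 1 = 3 and tw(G) ≤ 3. Conversely, {1, 3, 4, 7} is a clique of size 4, and the vertices of any clique must share a bag in every tree decomposition; so some bag has ≥ 4 vertices and tw(G) ≥ 3. Hence tw(G) = 3 exactly.

3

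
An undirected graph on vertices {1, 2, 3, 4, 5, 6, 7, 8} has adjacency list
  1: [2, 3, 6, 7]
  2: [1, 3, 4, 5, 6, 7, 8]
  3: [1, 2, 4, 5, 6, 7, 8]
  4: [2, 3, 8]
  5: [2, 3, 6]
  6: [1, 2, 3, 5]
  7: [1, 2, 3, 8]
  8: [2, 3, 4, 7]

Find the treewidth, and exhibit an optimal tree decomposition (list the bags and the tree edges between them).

Treewidth 3.
One such decomposition:
Bags: B1 = {1, 2, 3, 7}  B2 = {2, 3, 7, 8}  B3 = {1, 2, 3, 6}  B4 = {2, 3, 4, 8}  B5 = {2, 3, 5, 6}
Tree: B1–B2, B1–B3, B2–B4, B3–B5

Each bag holds 4 vertices, so the decomposition has width 3, which upper-bounds the treewidth. Conversely, {2, 3, 4, 8} is a clique of size 4, and the vertices of any clique must share a bag in every tree decomposition; so some bag has ≥ 4 vertices and tw(G) ≥ 3. Combining the bounds, tw(G) = 3.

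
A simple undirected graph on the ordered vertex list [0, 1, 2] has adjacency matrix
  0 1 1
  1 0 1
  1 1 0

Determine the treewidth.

2

A width-2 tree decomposition is:
Bags: B1 = {0, 1, 2}
Tree: (single bag)
A single bag containing all 3 vertices is trivially a valid decomposition of width 2. On the other hand G contains the 3-clique {0, 1, 2}. A clique must lie in a single bag of any decomposition, so no decomposition can have width below 2. Combining the bounds, tw(G) = 2.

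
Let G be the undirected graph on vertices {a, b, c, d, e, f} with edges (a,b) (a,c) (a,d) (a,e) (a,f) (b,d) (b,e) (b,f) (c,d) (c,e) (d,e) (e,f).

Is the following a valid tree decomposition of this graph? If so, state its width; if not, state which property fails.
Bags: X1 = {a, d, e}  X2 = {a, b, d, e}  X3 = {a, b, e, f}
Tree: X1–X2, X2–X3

A tree decomposition must satisfy three properties: every vertex lies in some bag; for every edge, both endpoints lie together in some bag; and for every vertex, the bags containing it form a connected subtree. Here vertex c appears in no bag, so the decomposition is invalid.

No — vertex c appears in no bag.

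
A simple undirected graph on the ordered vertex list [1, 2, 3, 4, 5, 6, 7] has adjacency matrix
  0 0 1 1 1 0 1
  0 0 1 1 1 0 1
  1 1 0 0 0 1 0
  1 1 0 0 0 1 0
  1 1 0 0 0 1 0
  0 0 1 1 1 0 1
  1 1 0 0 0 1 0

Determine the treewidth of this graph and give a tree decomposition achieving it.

Treewidth 3.
Bags: B1 = {1, 2, 5, 6}  B2 = {1, 2, 6, 7}  B3 = {1, 2, 4, 6}  B4 = {1, 2, 3, 6}
Tree: B1–B2, B2–B3, B3–B4

Each bag holds 4 vertices, so the decomposition has width 3, which upper-bounds the treewidth. For the lower bound: the 4 vertex sets {2,5}, {1,7}, {6}, {4} are disjoint, each induces a connected subgraph, and every pair is joined by at least one edge of G. Contracting each set to a single vertex therefore yields K_{4} as a minor, and since treewidth is minor-monotone, tw(G) ≥ tw(K_{4}) = 3. Combining the bounds, tw(G) = 3.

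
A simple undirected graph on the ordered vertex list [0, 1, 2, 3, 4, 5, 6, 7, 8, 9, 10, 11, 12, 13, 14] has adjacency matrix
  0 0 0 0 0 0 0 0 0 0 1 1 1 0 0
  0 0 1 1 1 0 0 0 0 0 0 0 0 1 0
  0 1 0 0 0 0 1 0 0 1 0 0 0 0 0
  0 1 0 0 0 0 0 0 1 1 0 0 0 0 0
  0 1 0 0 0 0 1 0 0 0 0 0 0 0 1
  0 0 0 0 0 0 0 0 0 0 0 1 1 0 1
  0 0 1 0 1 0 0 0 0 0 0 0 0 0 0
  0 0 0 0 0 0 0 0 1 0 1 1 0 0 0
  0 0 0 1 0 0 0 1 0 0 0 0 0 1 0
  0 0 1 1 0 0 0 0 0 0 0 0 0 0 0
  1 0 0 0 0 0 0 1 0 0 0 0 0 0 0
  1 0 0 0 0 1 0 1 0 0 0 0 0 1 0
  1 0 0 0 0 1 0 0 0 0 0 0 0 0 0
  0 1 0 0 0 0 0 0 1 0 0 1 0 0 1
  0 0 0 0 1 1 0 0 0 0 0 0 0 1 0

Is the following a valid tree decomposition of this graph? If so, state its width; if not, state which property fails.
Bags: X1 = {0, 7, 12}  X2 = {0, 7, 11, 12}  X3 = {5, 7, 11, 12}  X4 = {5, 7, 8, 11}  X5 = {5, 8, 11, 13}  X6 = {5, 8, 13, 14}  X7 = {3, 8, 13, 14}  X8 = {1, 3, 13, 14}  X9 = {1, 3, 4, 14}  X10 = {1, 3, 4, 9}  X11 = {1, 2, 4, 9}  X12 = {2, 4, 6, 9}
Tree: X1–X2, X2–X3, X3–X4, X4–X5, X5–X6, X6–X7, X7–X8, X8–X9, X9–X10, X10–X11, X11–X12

No — vertex 10 appears in no bag.

A tree decomposition must satisfy three properties: every vertex lies in some bag; for every edge, both endpoints lie together in some bag; and for every vertex, the bags containing it form a connected subtree. Here vertex 10 appears in no bag, so the decomposition is invalid.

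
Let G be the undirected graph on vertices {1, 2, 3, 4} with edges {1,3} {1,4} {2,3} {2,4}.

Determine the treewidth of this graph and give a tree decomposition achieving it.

Every bag has size at most 3, so the width is 3 − 1 = 2 and tw(G) ≤ 2. Since 2–3–1–4–2 is a cycle in G, G is not acyclic. Forests are exactly the graphs of treewidth ≤ 1, so tw(G) ≥ 2. The upper and lower bounds meet at 2, so that is the treewidth.

Treewidth 2.
Bags: B1 = {1, 2, 3}  B2 = {1, 2, 4}
Tree: B1–B2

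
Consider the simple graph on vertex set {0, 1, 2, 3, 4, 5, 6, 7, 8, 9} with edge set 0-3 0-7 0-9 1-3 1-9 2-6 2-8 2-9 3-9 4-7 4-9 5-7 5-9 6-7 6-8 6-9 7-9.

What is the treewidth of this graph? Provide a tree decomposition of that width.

Each bag holds 3 vertices, so the decomposition has width 2, which upper-bounds the treewidth. On the other hand G contains the 3-clique {2, 6, 8}. A clique must lie in a single bag of any decomposition, so no decomposition can have width below 2. Therefore the treewidth is 2.

Treewidth 2.
One optimal decomposition is:
Bags: B1 = {6, 7, 9}  B2 = {0, 7, 9}  B3 = {0, 3, 9}  B4 = {2, 6, 9}  B5 = {2, 6, 8}  B6 = {5, 7, 9}  B7 = {4, 7, 9}  B8 = {1, 3, 9}
Tree: B1–B2, B2–B3, B1–B4, B4–B5, B1–B6, B1–B7, B3–B8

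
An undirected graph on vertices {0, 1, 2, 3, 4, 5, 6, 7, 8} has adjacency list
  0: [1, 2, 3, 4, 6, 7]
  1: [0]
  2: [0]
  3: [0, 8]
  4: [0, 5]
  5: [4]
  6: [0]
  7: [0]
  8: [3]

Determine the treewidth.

A width-1 tree decomposition is:
Bags: B1 = {0, 2}  B2 = {0, 4}  B3 = {0, 7}  B4 = {0, 3}  B5 = {0, 6}  B6 = {0, 1}  B7 = {3, 8}  B8 = {4, 5}
Tree: B1–B2, B1–B3, B2–B4, B1–B5, B1–B6, B4–B7, B2–B8
Every bag has size at most 2, so the width is 2 − 1 = 1 and tw(G) ≤ 1. G has an edge, so its treewidth is at least 1. Therefore the treewidth is 1.

1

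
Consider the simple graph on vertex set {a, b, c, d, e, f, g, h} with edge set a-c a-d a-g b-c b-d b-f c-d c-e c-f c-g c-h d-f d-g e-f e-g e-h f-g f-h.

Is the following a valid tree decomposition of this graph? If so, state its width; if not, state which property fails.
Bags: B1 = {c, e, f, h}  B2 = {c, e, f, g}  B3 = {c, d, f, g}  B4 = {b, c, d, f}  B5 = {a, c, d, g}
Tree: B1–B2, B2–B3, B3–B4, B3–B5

Every vertex of G appears in some bag (union = {a, b, c, d, e, f, g, h}); every edge is covered by a bag; and for each vertex v the set of bags containing v is connected in the bag tree. The decomposition is therefore valid. The largest bag has 4 vertices, so the width is 3.

Yes; width 3.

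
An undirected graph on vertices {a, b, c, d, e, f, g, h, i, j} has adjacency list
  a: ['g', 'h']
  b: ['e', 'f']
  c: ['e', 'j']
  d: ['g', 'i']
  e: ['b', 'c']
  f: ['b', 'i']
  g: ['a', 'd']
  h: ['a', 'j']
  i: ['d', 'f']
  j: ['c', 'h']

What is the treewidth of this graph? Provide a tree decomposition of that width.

The largest bag has 3 vertices, giving width 2; this decomposition certifies tw(G) ≤ 2. The edges d–i–f–b–e–c–j–h–a–g–d form a cycle, so G is not a tree and its treewidth is at least 2. The upper and lower bounds meet at 2, so that is the treewidth.

Treewidth 2.
One such decomposition:
Bags: B1 = {d, f, i}  B2 = {b, d, f}  B3 = {b, d, e}  B4 = {c, d, e}  B5 = {c, d, j}  B6 = {d, h, j}  B7 = {a, d, h}  B8 = {a, d, g}
Tree: B1–B2, B2–B3, B3–B4, B4–B5, B5–B6, B6–B7, B7–B8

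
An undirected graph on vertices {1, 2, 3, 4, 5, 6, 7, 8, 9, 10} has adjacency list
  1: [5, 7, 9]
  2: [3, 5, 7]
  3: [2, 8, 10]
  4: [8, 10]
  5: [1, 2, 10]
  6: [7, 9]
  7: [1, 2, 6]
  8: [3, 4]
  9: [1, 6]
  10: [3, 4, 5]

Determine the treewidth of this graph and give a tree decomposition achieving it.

Treewidth 2.
Bags: B1 = {1, 6, 9}  B2 = {1, 6, 7}  B3 = {1, 5, 7}  B4 = {2, 5, 7}  B5 = {2, 5, 10}  B6 = {2, 3, 10}  B7 = {3, 4, 10}  B8 = {3, 4, 8}
Tree: B1–B2, B2–B3, B3–B4, B4–B5, B5–B6, B6–B7, B7–B8

Each bag holds 3 vertices, so the decomposition has width 2, which upper-bounds the treewidth. The edges 9–6–7–1–9 form a cycle, so G is not a tree and its treewidth is at least 2. Combining the bounds, tw(G) = 2.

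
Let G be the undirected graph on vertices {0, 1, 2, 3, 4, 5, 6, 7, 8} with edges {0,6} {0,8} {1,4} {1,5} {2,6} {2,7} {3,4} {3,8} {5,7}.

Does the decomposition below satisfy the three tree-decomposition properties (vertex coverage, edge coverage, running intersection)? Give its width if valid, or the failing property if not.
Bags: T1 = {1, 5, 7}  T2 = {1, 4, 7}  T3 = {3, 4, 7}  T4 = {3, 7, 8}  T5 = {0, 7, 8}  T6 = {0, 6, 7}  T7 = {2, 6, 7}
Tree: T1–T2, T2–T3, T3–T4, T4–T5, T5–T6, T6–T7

Yes; width 2.

Every vertex of G appears in some bag (union = {0, 1, 2, 3, 4, 5, 6, 7, 8}); every edge is covered by a bag; and for each vertex v the set of bags containing v is connected in the bag tree. The decomposition is therefore valid. The largest bag has 3 vertices, so the width is 2.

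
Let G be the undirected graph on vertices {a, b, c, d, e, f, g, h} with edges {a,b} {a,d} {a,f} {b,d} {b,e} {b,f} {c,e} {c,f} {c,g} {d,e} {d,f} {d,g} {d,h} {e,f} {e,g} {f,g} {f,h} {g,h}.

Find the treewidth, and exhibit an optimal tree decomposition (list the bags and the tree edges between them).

Each bag holds 4 vertices, so the decomposition has width 3, which upper-bounds the treewidth. Conversely, {d, e, f, g} is a clique of size 4, and the vertices of any clique must share a bag in every tree decomposition; so some bag has ≥ 4 vertices and tw(G) ≥ 3. Hence tw(G) = 3 exactly.

Treewidth 3.
Bags: B1 = {d, e, f, g}  B2 = {c, e, f, g}  B3 = {b, d, e, f}  B4 = {d, f, g, h}  B5 = {a, b, d, f}
Tree: B1–B2, B1–B3, B1–B4, B3–B5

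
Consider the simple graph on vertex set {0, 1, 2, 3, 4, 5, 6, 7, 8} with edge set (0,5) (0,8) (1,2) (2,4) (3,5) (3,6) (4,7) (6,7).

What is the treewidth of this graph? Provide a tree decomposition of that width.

Every bag has size at most 2, so the width is 2 − 1 = 1 and tw(G) ≤ 1. G has an edge, so its treewidth is at least 1. Hence tw(G) = 1 exactly.

Treewidth 1.
One optimal decomposition is:
Bags: B1 = {1, 2}  B2 = {2, 4}  B3 = {4, 7}  B4 = {6, 7}  B5 = {3, 6}  B6 = {3, 5}  B7 = {0, 5}  B8 = {0, 8}
Tree: B1–B2, B2–B3, B3–B4, B4–B5, B5–B6, B6–B7, B7–B8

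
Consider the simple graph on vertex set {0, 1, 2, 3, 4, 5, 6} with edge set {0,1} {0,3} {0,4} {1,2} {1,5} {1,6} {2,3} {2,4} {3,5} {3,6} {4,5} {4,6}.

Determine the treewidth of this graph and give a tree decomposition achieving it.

Treewidth 3.
One optimal decomposition is:
Bags: B1 = {1, 3, 4, 5}  B2 = {0, 1, 3, 4}  B3 = {1, 2, 3, 4}  B4 = {1, 3, 4, 6}
Tree: B1–B2, B2–B3, B3–B4

The largest bag has 4 vertices, giving width 3; this decomposition certifies tw(G) ≤ 3. For the lower bound: the 4 vertex sets {1,5}, {0,4}, {3}, {2} are disjoint, each induces a connected subgraph, and every pair is joined by at least one edge of G. Contracting each set to a single vertex therefore yields K_{4} as a minor, and since treewidth is minor-monotone, tw(G) ≥ tw(K_{4}) = 3. Hence tw(G) = 3 exactly.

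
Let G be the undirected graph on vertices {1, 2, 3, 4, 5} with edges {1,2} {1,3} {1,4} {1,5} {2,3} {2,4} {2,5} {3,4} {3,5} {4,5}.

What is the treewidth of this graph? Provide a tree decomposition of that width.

Treewidth 4.
Bags: B1 = {1, 2, 3, 4, 5}
Tree: (single bag)

With just one bag of size 5, the width is 5 − 1 = 4, so tw(G) ≤ 4. For the lower bound, the 5 vertices {1, 2, 3, 4, 5} are pairwise adjacent, and any tree decomposition puts a clique entirely inside one bag — forcing width ≥ 4. Combining the bounds, tw(G) = 4.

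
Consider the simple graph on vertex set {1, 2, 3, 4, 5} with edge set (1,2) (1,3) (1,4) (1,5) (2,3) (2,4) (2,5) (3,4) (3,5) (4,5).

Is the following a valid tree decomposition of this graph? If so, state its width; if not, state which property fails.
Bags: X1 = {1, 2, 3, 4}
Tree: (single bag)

No — vertex 5 appears in no bag.

A tree decomposition must satisfy three properties: every vertex lies in some bag; for every edge, both endpoints lie together in some bag; and for every vertex, the bags containing it form a connected subtree. Here vertex 5 appears in no bag, so the decomposition is invalid.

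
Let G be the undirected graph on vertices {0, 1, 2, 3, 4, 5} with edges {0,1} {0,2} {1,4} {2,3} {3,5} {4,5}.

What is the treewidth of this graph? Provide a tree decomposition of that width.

Each bag holds 3 vertices, so the decomposition has width 2, which upper-bounds the treewidth. Since 2–0–1–4–5–3–2 is a cycle in G, G is not acyclic. Forests are exactly the graphs of treewidth ≤ 1, so tw(G) ≥ 2. Hence tw(G) = 2 exactly.

Treewidth 2.
One such decomposition:
Bags: B1 = {0, 1, 2}  B2 = {1, 2, 4}  B3 = {2, 4, 5}  B4 = {2, 3, 5}
Tree: B1–B2, B2–B3, B3–B4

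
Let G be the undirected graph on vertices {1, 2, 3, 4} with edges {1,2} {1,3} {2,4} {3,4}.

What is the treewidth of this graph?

2

A width-2 tree decomposition is:
Bags: B1 = {2, 3, 4}  B2 = {1, 2, 3}
Tree: B1–B2
Each bag holds 3 vertices, so the decomposition has width 2, which upper-bounds the treewidth. For the lower bound, G contains the cycle 3–4–2–1–3, so G is not a forest; only forests have treewidth ≤ 1, hence tw(G) ≥ 2. Combining the bounds, tw(G) = 2.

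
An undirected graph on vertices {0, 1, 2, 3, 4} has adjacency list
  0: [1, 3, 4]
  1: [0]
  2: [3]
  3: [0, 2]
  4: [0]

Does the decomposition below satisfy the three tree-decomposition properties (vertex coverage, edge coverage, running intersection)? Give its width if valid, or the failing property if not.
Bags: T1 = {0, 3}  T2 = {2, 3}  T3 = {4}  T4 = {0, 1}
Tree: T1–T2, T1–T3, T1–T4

No — edge (0,4) lies in no bag.

A tree decomposition must satisfy three properties: every vertex lies in some bag; for every edge, both endpoints lie together in some bag; and for every vertex, the bags containing it form a connected subtree. Here edge (0,4) lies in no bag, so the decomposition is invalid.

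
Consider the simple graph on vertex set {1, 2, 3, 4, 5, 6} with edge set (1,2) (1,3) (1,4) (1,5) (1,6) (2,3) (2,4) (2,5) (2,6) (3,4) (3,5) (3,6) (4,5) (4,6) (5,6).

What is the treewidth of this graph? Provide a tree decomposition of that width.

Treewidth 5.
One optimal decomposition is:
Bags: B1 = {1, 2, 3, 4, 5, 6}
Tree: (single bag)

With just one bag of size 6, the width is 6 − 1 = 5, so tw(G) ≤ 5. On the other hand G contains the 6-clique {1, 2, 3, 4, 5, 6}. A clique must lie in a single bag of any decomposition, so no decomposition can have width below 5. The upper and lower bounds meet at 5, so that is the treewidth.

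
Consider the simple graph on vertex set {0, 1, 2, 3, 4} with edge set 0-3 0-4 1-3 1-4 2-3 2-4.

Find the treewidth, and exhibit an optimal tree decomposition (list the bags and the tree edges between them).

Treewidth 2.
Bags: B1 = {2, 3, 4}  B2 = {0, 3, 4}  B3 = {1, 3, 4}
Tree: B1–B2, B2–B3

The largest bag has 3 vertices, giving width 2; this decomposition certifies tw(G) ≤ 2. Since 2–4–0–3–2 is a cycle in G, G is not acyclic. Forests are exactly the graphs of treewidth ≤ 1, so tw(G) ≥ 2. Combining the bounds, tw(G) = 2.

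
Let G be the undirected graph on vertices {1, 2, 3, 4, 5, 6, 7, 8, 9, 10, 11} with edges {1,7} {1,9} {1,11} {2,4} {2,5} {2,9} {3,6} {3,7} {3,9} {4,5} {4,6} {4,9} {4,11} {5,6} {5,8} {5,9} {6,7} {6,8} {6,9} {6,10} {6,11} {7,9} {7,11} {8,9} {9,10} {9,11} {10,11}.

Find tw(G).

A width-3 tree decomposition is:
Bags: B1 = {2, 4, 5, 9}  B2 = {4, 5, 6, 9}  B3 = {5, 6, 8, 9}  B4 = {4, 6, 9, 11}  B5 = {6, 7, 9, 11}  B6 = {1, 7, 9, 11}  B7 = {6, 9, 10, 11}  B8 = {3, 6, 7, 9}
Tree: B1–B2, B2–B3, B2–B4, B4–B5, B5–B6, B4–B7, B5–B8
Every bag has size at most 4, so the width is 4 − 1 = 3 and tw(G) ≤ 3. Conversely, {1, 7, 9, 11} is a clique of size 4, and the vertices of any clique must share a bag in every tree decomposition; so some bag has ≥ 4 vertices and tw(G) ≥ 3. Hence tw(G) = 3 exactly.

3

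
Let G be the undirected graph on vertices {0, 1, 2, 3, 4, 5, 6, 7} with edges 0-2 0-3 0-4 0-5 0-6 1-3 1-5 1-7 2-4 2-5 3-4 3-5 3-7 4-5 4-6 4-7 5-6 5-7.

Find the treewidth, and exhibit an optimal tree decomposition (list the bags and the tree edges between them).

Treewidth 3.
Bags: B1 = {0, 3, 4, 5}  B2 = {3, 4, 5, 7}  B3 = {1, 3, 5, 7}  B4 = {0, 4, 5, 6}  B5 = {0, 2, 4, 5}
Tree: B1–B2, B2–B3, B1–B4, B1–B5

Each bag holds 4 vertices, so the decomposition has width 3, which upper-bounds the treewidth. On the other hand G contains the 4-clique {1, 3, 5, 7}. A clique must lie in a single bag of any decomposition, so no decomposition can have width below 3. Hence tw(G) = 3 exactly.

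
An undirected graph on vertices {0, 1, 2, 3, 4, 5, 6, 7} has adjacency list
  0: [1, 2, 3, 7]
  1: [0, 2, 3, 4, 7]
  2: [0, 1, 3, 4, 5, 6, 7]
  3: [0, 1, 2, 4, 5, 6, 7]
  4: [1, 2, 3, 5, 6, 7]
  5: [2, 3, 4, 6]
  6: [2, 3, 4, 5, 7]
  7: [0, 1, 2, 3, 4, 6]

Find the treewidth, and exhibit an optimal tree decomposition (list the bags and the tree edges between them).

The largest bag has 5 vertices, giving width 4; this decomposition certifies tw(G) ≤ 4. Conversely, {0, 1, 2, 3, 7} is a clique of size 5, and the vertices of any clique must share a bag in every tree decomposition; so some bag has ≥ 5 vertices and tw(G) ≥ 4. Combining the bounds, tw(G) = 4.

Treewidth 4.
One optimal decomposition is:
Bags: B1 = {2, 3, 4, 6, 7}  B2 = {1, 2, 3, 4, 7}  B3 = {2, 3, 4, 5, 6}  B4 = {0, 1, 2, 3, 7}
Tree: B1–B2, B1–B3, B2–B4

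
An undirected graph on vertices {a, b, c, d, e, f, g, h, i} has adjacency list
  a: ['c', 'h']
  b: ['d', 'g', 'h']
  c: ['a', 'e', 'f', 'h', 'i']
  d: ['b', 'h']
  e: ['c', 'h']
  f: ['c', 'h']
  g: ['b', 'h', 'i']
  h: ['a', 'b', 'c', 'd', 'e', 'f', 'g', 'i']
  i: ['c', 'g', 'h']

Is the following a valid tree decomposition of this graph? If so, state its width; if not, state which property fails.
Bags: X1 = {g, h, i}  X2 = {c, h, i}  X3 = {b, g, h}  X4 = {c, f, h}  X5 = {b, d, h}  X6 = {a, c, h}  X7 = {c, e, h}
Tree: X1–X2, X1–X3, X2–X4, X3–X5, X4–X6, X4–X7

Yes; width 2.

Vertex coverage: the bags together contain {a, b, c, d, e, f, g, h, i}, the full vertex set. Edge coverage: each edge of G has both endpoints in at least one bag. Running intersection: for every vertex, the bags containing it form a connected subtree. All three properties hold, so this is a valid tree decomposition of width max|bag| − 1 = 2, and hence tw(G) ≤ 2.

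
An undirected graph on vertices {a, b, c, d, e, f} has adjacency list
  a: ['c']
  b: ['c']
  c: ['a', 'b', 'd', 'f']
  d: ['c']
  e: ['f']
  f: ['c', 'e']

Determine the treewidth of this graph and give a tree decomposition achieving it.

Treewidth 1.
One such decomposition:
Bags: B1 = {c, f}  B2 = {e, f}  B3 = {c, d}  B4 = {a, c}  B5 = {b, c}
Tree: B1–B2, B1–B3, B3–B4, B4–B5

Each bag holds 2 vertices, so the decomposition has width 1, which upper-bounds the treewidth. Any graph with an edge has treewidth ≥ 1, and G has the edge c–f. Hence tw(G) = 1 exactly.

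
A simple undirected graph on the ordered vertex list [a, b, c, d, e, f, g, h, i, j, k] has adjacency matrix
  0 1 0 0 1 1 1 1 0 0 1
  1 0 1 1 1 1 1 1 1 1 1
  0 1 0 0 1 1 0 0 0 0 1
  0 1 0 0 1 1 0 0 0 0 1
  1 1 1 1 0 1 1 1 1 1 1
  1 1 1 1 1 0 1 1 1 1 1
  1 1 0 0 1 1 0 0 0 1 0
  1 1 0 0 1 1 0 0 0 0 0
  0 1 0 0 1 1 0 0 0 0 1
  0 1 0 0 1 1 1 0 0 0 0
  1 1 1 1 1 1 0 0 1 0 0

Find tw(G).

A width-4 tree decomposition is:
Bags: B1 = {b, d, e, f, k}  B2 = {a, b, e, f, k}  B3 = {b, c, e, f, k}  B4 = {a, b, e, f, h}  B5 = {b, e, f, i, k}  B6 = {a, b, e, f, g}  B7 = {b, e, f, g, j}
Tree: B1–B2, B1–B3, B2–B4, B3–B5, B4–B6, B6–B7
The largest bag has 5 vertices, giving width 4; this decomposition certifies tw(G) ≤ 4. On the other hand G contains the 5-clique {b, e, f, g, j}. A clique must lie in a single bag of any decomposition, so no decomposition can have width below 4. Therefore the treewidth is 4.

4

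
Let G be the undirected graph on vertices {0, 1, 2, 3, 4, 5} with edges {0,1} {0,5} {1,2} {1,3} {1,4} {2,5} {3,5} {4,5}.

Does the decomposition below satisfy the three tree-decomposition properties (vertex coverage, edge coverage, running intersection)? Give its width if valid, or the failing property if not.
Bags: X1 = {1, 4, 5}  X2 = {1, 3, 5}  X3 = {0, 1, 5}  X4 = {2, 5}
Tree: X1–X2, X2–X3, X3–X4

A tree decomposition must satisfy three properties: every vertex lies in some bag; for every edge, both endpoints lie together in some bag; and for every vertex, the bags containing it form a connected subtree. Here edge (1,2) lies in no bag, so the decomposition is invalid.

No — edge (1,2) lies in no bag.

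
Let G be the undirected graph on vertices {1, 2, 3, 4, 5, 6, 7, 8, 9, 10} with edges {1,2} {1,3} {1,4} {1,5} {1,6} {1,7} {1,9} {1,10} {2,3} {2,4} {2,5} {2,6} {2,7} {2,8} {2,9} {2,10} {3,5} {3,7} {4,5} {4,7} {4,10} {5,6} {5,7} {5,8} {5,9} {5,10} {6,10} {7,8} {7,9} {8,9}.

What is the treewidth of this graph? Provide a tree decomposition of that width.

The largest bag has 5 vertices, giving width 4; this decomposition certifies tw(G) ≤ 4. On the other hand G contains the 5-clique {2, 5, 7, 8, 9}. A clique must lie in a single bag of any decomposition, so no decomposition can have width below 4. The upper and lower bounds meet at 4, so that is the treewidth.

Treewidth 4.
One optimal decomposition is:
Bags: B1 = {2, 5, 7, 8, 9}  B2 = {1, 2, 5, 7, 9}  B3 = {1, 2, 4, 5, 7}  B4 = {1, 2, 3, 5, 7}  B5 = {1, 2, 4, 5, 10}  B6 = {1, 2, 5, 6, 10}
Tree: B1–B2, B2–B3, B2–B4, B3–B5, B5–B6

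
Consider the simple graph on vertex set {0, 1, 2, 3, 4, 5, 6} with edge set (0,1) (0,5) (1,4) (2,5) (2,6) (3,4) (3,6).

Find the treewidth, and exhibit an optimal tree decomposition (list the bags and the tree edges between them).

Each bag holds 3 vertices, so the decomposition has width 2, which upper-bounds the treewidth. The edges 6–2–5–0–1–4–3–6 form a cycle, so G is not a tree and its treewidth is at least 2. Therefore the treewidth is 2.

Treewidth 2.
One such decomposition:
Bags: B1 = {2, 5, 6}  B2 = {0, 5, 6}  B3 = {0, 1, 6}  B4 = {1, 4, 6}  B5 = {3, 4, 6}
Tree: B1–B2, B2–B3, B3–B4, B4–B5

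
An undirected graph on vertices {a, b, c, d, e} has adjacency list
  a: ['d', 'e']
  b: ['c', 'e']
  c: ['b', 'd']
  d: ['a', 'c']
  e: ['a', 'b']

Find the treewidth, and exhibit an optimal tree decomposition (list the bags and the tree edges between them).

Treewidth 2.
Bags: B1 = {b, c, d}  B2 = {b, d, e}  B3 = {a, d, e}
Tree: B1–B2, B2–B3

Every bag has size at most 3, so the width is 3 − 1 = 2 and tw(G) ≤ 2. The edges d–c–b–e–a–d form a cycle, so G is not a tree and its treewidth is at least 2. Combining the bounds, tw(G) = 2.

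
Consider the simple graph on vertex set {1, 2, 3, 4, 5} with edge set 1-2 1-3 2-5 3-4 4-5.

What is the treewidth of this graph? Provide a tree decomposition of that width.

Treewidth 2.
Bags: B1 = {3, 4, 5}  B2 = {1, 3, 5}  B3 = {1, 2, 5}
Tree: B1–B2, B2–B3

The largest bag has 3 vertices, giving width 2; this decomposition certifies tw(G) ≤ 2. For the lower bound, G contains the cycle 5–4–3–1–2–5, so G is not a forest; only forests have treewidth ≤ 1, hence tw(G) ≥ 2. The upper and lower bounds meet at 2, so that is the treewidth.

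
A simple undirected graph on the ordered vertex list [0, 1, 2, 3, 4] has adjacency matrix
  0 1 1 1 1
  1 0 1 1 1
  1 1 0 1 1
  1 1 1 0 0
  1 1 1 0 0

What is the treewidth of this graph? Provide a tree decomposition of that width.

Treewidth 3.
Bags: B1 = {0, 1, 2, 4}  B2 = {0, 1, 2, 3}
Tree: B1–B2

Every bag has size at most 4, so the width is 4 − 1 = 3 and tw(G) ≤ 3. For the lower bound, the 4 vertices {0, 1, 2, 3} are pairwise adjacent, and any tree decomposition puts a clique entirely inside one bag — forcing width ≥ 3. Therefore the treewidth is 3.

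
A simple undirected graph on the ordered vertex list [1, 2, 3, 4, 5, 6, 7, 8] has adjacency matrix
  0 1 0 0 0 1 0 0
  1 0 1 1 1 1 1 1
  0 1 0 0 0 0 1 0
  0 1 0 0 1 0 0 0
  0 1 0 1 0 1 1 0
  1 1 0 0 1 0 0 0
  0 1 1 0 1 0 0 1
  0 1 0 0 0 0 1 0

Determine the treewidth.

2

A width-2 tree decomposition is:
Bags: B1 = {2, 4, 5}  B2 = {2, 5, 7}  B3 = {2, 5, 6}  B4 = {2, 7, 8}  B5 = {1, 2, 6}  B6 = {2, 3, 7}
Tree: B1–B2, B2–B3, B2–B4, B3–B5, B2–B6
Each bag holds 3 vertices, so the decomposition has width 2, which upper-bounds the treewidth. On the other hand G contains the 3-clique {2, 7, 8}. A clique must lie in a single bag of any decomposition, so no decomposition can have width below 2. Therefore the treewidth is 2.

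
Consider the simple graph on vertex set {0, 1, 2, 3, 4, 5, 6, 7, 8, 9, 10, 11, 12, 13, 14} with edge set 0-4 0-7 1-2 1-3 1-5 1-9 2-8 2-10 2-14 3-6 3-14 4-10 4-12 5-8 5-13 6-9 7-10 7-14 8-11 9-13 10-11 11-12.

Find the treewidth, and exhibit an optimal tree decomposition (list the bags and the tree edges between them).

Treewidth 3.
One such decomposition:
Bags: B1 = {0, 4, 7, 12}  B2 = {4, 7, 10, 12}  B3 = {7, 10, 11, 12}  B4 = {7, 10, 11, 14}  B5 = {2, 10, 11, 14}  B6 = {2, 8, 11, 14}  B7 = {2, 3, 8, 14}  B8 = {1, 2, 3, 8}  B9 = {1, 3, 5, 8}  B10 = {1, 3, 5, 6}  B11 = {1, 5, 6, 9}  B12 = {5, 6, 9, 13}
Tree: B1–B2, B2–B3, B3–B4, B4–B5, B5–B6, B6–B7, B7–B8, B8–B9, B9–B10, B10–B11, B11–B12

The largest bag has 4 vertices, giving width 3; this decomposition certifies tw(G) ≤ 3. For the lower bound: the 4 vertex sets {0,4,12}, {7}, {10}, {2,8,11,14} are disjoint, each induces a connected subgraph, and every pair is joined by at least one edge of G. Contracting each set to a single vertex therefore yields K_{4} as a minor, and since treewidth is minor-monotone, tw(G) ≥ tw(K_{4}) = 3. Combining the bounds, tw(G) = 3.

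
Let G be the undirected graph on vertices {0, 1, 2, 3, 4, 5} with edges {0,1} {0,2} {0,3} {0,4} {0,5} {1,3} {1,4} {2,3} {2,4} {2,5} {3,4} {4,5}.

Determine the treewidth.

3

A width-3 tree decomposition is:
Bags: B1 = {0, 1, 3, 4}  B2 = {0, 2, 3, 4}  B3 = {0, 2, 4, 5}
Tree: B1–B2, B2–B3
Each bag holds 4 vertices, so the decomposition has width 3, which upper-bounds the treewidth. On the other hand G contains the 4-clique {0, 1, 3, 4}. A clique must lie in a single bag of any decomposition, so no decomposition can have width below 3. Therefore the treewidth is 3.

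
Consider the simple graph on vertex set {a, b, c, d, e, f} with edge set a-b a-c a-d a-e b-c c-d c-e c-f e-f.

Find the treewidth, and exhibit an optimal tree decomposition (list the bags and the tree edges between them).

Treewidth 2.
One optimal decomposition is:
Bags: B1 = {a, c, d}  B2 = {a, c, e}  B3 = {a, b, c}  B4 = {c, e, f}
Tree: B1–B2, B1–B3, B2–B4

Each bag holds 3 vertices, so the decomposition has width 2, which upper-bounds the treewidth. Conversely, {a, c, d} is a clique of size 3, and the vertices of any clique must share a bag in every tree decomposition; so some bag has ≥ 3 vertices and tw(G) ≥ 2. The upper and lower bounds meet at 2, so that is the treewidth.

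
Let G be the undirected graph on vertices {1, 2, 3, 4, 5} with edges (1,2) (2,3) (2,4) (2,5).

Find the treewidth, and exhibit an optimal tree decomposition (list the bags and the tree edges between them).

Treewidth 1.
Bags: B1 = {2, 4}  B2 = {2, 3}  B3 = {1, 2}  B4 = {2, 5}
Tree: B1–B2, B1–B3, B2–B4

Each bag holds 2 vertices, so the decomposition has width 1, which upper-bounds the treewidth. Any graph with an edge has treewidth ≥ 1, and G has the edge 4–2. The upper and lower bounds meet at 1, so that is the treewidth.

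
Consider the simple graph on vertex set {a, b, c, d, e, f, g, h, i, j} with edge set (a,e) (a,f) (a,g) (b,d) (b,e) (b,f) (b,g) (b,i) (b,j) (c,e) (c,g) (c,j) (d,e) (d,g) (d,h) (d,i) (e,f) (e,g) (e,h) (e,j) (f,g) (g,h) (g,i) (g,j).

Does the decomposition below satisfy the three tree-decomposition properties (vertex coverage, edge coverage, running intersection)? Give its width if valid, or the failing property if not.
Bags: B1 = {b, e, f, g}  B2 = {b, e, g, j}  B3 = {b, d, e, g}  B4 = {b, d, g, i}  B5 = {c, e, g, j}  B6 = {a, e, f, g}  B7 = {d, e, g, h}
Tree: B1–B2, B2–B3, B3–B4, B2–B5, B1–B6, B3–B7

Yes; width 3.

Checking the three conditions: (i) the bags cover all of {a, b, c, d, e, f, g, h, i, j}; (ii) for each edge, some bag contains both endpoints; (iii) the bags containing any fixed vertex form a subtree. All hold, so the decomposition is valid with width 4 − 1 = 3.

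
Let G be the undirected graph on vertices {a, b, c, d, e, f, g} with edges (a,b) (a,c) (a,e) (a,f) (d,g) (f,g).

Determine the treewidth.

A width-1 tree decomposition is:
Bags: B1 = {a, f}  B2 = {a, c}  B3 = {f, g}  B4 = {d, g}  B5 = {a, e}  B6 = {a, b}
Tree: B1–B2, B1–B3, B3–B4, B2–B5, B5–B6
Each bag holds 2 vertices, so the decomposition has width 1, which upper-bounds the treewidth. G has an edge, so its treewidth is at least 1. Combining the bounds, tw(G) = 1.

1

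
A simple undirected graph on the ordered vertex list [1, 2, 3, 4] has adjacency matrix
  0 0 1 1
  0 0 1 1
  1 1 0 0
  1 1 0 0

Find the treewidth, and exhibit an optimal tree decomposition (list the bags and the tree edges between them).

Each bag holds 3 vertices, so the decomposition has width 2, which upper-bounds the treewidth. For the lower bound, G contains the cycle 3–1–4–2–3, so G is not a forest; only forests have treewidth ≤ 1, hence tw(G) ≥ 2. The upper and lower bounds meet at 2, so that is the treewidth.

Treewidth 2.
One such decomposition:
Bags: B1 = {1, 3, 4}  B2 = {2, 3, 4}
Tree: B1–B2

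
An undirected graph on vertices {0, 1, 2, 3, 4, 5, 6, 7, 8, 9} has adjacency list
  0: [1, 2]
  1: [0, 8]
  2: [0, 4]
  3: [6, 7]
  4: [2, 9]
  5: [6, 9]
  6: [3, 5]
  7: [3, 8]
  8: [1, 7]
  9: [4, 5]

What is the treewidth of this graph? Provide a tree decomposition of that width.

The largest bag has 3 vertices, giving width 2; this decomposition certifies tw(G) ≤ 2. The edges 6–3–7–8–1–0–2–4–9–5–6 form a cycle, so G is not a tree and its treewidth is at least 2. Hence tw(G) = 2 exactly.

Treewidth 2.
One such decomposition:
Bags: B1 = {3, 6, 7}  B2 = {6, 7, 8}  B3 = {1, 6, 8}  B4 = {0, 1, 6}  B5 = {0, 2, 6}  B6 = {2, 4, 6}  B7 = {4, 6, 9}  B8 = {5, 6, 9}
Tree: B1–B2, B2–B3, B3–B4, B4–B5, B5–B6, B6–B7, B7–B8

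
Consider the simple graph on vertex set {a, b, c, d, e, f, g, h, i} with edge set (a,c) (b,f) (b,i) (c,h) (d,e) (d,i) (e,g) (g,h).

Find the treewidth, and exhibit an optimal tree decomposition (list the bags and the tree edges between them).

Every bag has size at most 2, so the width is 2 − 1 = 1 and tw(G) ≤ 1. G has an edge, so its treewidth is at least 1. Therefore the treewidth is 1.

Treewidth 1.
One optimal decomposition is:
Bags: B1 = {b, f}  B2 = {b, i}  B3 = {d, i}  B4 = {d, e}  B5 = {e, g}  B6 = {g, h}  B7 = {c, h}  B8 = {a, c}
Tree: B1–B2, B2–B3, B3–B4, B4–B5, B5–B6, B6–B7, B7–B8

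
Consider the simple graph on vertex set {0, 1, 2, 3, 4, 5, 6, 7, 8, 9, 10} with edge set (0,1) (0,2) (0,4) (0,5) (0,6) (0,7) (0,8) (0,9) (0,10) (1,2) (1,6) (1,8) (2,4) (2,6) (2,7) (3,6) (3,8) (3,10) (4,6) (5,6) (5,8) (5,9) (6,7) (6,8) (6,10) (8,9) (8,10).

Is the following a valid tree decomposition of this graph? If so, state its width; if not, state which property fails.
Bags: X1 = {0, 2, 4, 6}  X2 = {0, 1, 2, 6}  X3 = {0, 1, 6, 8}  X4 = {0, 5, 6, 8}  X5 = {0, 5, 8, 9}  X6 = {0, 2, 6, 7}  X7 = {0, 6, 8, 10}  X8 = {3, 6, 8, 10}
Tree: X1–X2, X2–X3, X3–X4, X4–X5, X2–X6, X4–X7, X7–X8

Checking the three conditions: (i) the bags cover all of {0, 1, 2, 3, 4, 5, 6, 7, 8, 9, 10}; (ii) for each edge, some bag contains both endpoints; (iii) the bags containing any fixed vertex form a subtree. All hold, so the decomposition is valid with width 4 − 1 = 3.

Yes; width 3.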